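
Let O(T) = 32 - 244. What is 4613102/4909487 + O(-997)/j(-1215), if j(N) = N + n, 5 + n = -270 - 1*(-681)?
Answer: 4772810762/3971774983 ≈ 1.2017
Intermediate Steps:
O(T) = -212
n = 406 (n = -5 + (-270 - 1*(-681)) = -5 + (-270 + 681) = -5 + 411 = 406)
j(N) = 406 + N (j(N) = N + 406 = 406 + N)
4613102/4909487 + O(-997)/j(-1215) = 4613102/4909487 - 212/(406 - 1215) = 4613102*(1/4909487) - 212/(-809) = 4613102/4909487 - 212*(-1/809) = 4613102/4909487 + 212/809 = 4772810762/3971774983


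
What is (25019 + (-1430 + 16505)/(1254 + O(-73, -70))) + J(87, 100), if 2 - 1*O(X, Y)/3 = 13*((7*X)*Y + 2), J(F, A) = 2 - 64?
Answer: 3865138829/154872 ≈ 24957.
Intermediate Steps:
J(F, A) = -62
O(X, Y) = -72 - 273*X*Y (O(X, Y) = 6 - 39*((7*X)*Y + 2) = 6 - 39*(7*X*Y + 2) = 6 - 39*(2 + 7*X*Y) = 6 - 3*(26 + 91*X*Y) = 6 + (-78 - 273*X*Y) = -72 - 273*X*Y)
(25019 + (-1430 + 16505)/(1254 + O(-73, -70))) + J(87, 100) = (25019 + (-1430 + 16505)/(1254 + (-72 - 273*(-73)*(-70)))) - 62 = (25019 + 15075/(1254 + (-72 - 1395030))) - 62 = (25019 + 15075/(1254 - 1395102)) - 62 = (25019 + 15075/(-1393848)) - 62 = (25019 + 15075*(-1/1393848)) - 62 = (25019 - 1675/154872) - 62 = 3874740893/154872 - 62 = 3865138829/154872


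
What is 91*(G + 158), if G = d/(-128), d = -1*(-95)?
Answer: 1831739/128 ≈ 14310.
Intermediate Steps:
d = 95
G = -95/128 (G = 95/(-128) = 95*(-1/128) = -95/128 ≈ -0.74219)
91*(G + 158) = 91*(-95/128 + 158) = 91*(20129/128) = 1831739/128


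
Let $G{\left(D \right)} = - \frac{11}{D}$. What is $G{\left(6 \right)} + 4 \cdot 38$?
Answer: $\frac{901}{6} \approx 150.17$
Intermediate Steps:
$G{\left(6 \right)} + 4 \cdot 38 = - \frac{11}{6} + 4 \cdot 38 = \left(-11\right) \frac{1}{6} + 152 = - \frac{11}{6} + 152 = \frac{901}{6}$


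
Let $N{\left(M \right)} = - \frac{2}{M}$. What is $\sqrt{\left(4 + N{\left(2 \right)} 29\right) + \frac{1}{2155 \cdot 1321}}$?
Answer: $\frac{7 i \sqrt{4134700977630}}{2846755} \approx 5.0 i$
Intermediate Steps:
$\sqrt{\left(4 + N{\left(2 \right)} 29\right) + \frac{1}{2155 \cdot 1321}} = \sqrt{\left(4 + - \frac{2}{2} \cdot 29\right) + \frac{1}{2155 \cdot 1321}} = \sqrt{\left(4 + \left(-2\right) \frac{1}{2} \cdot 29\right) + \frac{1}{2155} \cdot \frac{1}{1321}} = \sqrt{\left(4 - 29\right) + \frac{1}{2846755}} = \sqrt{-25 + \frac{1}{2846755}} = \sqrt{- \frac{71168874}{2846755}} = \frac{7 i \sqrt{4134700977630}}{2846755}$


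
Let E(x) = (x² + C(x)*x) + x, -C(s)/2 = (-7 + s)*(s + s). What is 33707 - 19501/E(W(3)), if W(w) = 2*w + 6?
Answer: 91837369/2724 ≈ 33714.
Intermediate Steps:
W(w) = 6 + 2*w
C(s) = -4*s*(-7 + s) (C(s) = -2*(-7 + s)*(s + s) = -2*(-7 + s)*2*s = -4*s*(-7 + s))
E(x) = x + x² + 4*x²*(7 - x) (E(x) = (x² + (4*x*(7 - x))*x) + x = (x² + 4*x²*(7 - x)) + x = x + x² + 4*x²*(7 - x))
33707 - 19501/E(W(3)) = 33707 - 19501/((6 + 2*3)*(1 + (6 + 2*3) - 4*(6 + 2*3)*(-7 + (6 + 2*3)))) = 33707 - 19501/((6 + 6)*(1 + (6 + 6) - 4*(6 + 6)*(-7 + (6 + 6)))) = 33707 - 19501/(12*(1 + 12 - 4*12*(-7 + 12))) = 33707 - 19501/(12*(1 + 12 - 4*12*5)) = 33707 - 19501/(12*(1 + 12 - 240)) = 33707 - 19501/(12*(-227)) = 33707 - 19501/(-2724) = 33707 - 19501*(-1)/2724 = 33707 - 1*(-19501/2724) = 33707 + 19501/2724 = 91837369/2724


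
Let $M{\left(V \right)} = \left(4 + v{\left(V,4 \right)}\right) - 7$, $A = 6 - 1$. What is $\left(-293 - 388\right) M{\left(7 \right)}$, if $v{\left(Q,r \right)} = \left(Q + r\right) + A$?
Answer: $-8853$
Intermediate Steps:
$A = 5$ ($A = 6 - 1 = 5$)
$v{\left(Q,r \right)} = 5 + Q + r$ ($v{\left(Q,r \right)} = \left(Q + r\right) + 5 = 5 + Q + r$)
$M{\left(V \right)} = 6 + V$ ($M{\left(V \right)} = \left(4 + \left(5 + V + 4\right)\right) - 7 = \left(4 + \left(9 + V\right)\right) - 7 = \left(13 + V\right) - 7 = 6 + V$)
$\left(-293 - 388\right) M{\left(7 \right)} = \left(-293 - 388\right) \left(6 + 7\right) = \left(-681\right) 13 = -8853$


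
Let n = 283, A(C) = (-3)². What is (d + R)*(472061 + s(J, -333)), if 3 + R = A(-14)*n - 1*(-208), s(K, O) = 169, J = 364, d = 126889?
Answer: 61220369430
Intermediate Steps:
A(C) = 9
R = 2752 (R = -3 + (9*283 - 1*(-208)) = -3 + (2547 + 208) = -3 + 2755 = 2752)
(d + R)*(472061 + s(J, -333)) = (126889 + 2752)*(472061 + 169) = 129641*472230 = 61220369430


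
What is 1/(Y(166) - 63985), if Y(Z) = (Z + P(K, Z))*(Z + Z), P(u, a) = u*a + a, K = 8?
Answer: 1/487135 ≈ 2.0528e-6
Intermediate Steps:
P(u, a) = a + a*u (P(u, a) = a*u + a = a + a*u)
Y(Z) = 20*Z² (Y(Z) = (Z + Z*(1 + 8))*(Z + Z) = (Z + Z*9)*(2*Z) = (Z + 9*Z)*(2*Z) = (10*Z)*(2*Z) = 20*Z²)
1/(Y(166) - 63985) = 1/(20*166² - 63985) = 1/(20*27556 - 63985) = 1/(551120 - 63985) = 1/487135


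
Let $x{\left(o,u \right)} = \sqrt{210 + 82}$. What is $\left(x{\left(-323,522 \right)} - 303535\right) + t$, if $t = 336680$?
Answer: $33145 + 2 \sqrt{73} \approx 33162.0$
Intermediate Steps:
$x{\left(o,u \right)} = 2 \sqrt{73}$ ($x{\left(o,u \right)} = \sqrt{292} = 2 \sqrt{73}$)
$\left(x{\left(-323,522 \right)} - 303535\right) + t = \left(2 \sqrt{73} - 303535\right) + 336680 = \left(-303535 + 2 \sqrt{73}\right) + 336680 = 33145 + 2 \sqrt{73}$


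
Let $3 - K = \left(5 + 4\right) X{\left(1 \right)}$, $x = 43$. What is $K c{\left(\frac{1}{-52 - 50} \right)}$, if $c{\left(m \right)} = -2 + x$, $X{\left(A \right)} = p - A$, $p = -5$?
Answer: $2337$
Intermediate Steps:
$X{\left(A \right)} = -5 - A$
$c{\left(m \right)} = 41$ ($c{\left(m \right)} = -2 + 43 = 41$)
$K = 57$ ($K = 3 - \left(5 + 4\right) \left(-5 - 1\right) = 3 - 9 \left(-5 - 1\right) = 3 - 9 \left(-6\right) = 3 - -54 = 3 + 54 = 57$)
$K c{\left(\frac{1}{-52 - 50} \right)} = 57 \cdot 41 = 2337$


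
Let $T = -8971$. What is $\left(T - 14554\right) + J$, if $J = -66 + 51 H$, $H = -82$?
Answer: $-27773$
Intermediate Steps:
$J = -4248$ ($J = -66 + 51 \left(-82\right) = -66 - 4182 = -4248$)
$\left(T - 14554\right) + J = \left(-8971 - 14554\right) - 4248 = -23525 - 4248 = -27773$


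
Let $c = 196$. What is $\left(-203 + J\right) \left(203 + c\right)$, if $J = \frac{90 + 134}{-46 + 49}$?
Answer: $-51205$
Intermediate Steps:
$J = \frac{224}{3} \approx 74.667$
$\left(-203 + J\right) \left(203 + c\right) = \left(-203 + \frac{224}{3}\right) \left(203 + 196\right) = \left(- \frac{385}{3}\right) 399 = -51205$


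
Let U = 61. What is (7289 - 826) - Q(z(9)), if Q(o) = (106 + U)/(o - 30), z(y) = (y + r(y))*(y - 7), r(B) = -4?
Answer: 129427/20 ≈ 6471.4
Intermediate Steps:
z(y) = (-7 + y)*(-4 + y) (z(y) = (y - 4)*(y - 7) = (-4 + y)*(-7 + y) = (-7 + y)*(-4 + y))
Q(o) = 167/(-30 + o) (Q(o) = (106 + 61)/(o - 30) = 167/(-30 + o))
(7289 - 826) - Q(z(9)) = (7289 - 826) - 167/(-30 + (28 + 9² - 11*9)) = 6463 - 167/(-30 + (28 + 81 - 99)) = 6463 - 167/(-30 + 10) = 6463 - 167/(-20) = 6463 - 167*(-1)/20 = 6463 - 1*(-167/20) = 6463 + 167/20 = 129427/20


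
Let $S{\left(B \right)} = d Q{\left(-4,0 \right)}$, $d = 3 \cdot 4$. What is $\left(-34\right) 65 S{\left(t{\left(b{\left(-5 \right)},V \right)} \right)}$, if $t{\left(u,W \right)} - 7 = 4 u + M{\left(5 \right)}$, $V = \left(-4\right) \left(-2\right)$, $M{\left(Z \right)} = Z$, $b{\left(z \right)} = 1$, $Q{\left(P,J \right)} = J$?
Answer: $0$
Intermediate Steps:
$d = 12$
$V = 8$
$t{\left(u,W \right)} = 12 + 4 u$ ($t{\left(u,W \right)} = 7 + \left(4 u + 5\right) = 7 + \left(5 + 4 u\right) = 12 + 4 u$)
$S{\left(B \right)} = 0$ ($S{\left(B \right)} = 12 \cdot 0 = 0$)
$\left(-34\right) 65 S{\left(t{\left(b{\left(-5 \right)},V \right)} \right)} = \left(-34\right) 65 \cdot 0 = \left(-2210\right) 0 = 0$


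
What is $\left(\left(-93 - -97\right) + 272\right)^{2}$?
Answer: $76176$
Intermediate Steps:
$\left(\left(-93 - -97\right) + 272\right)^{2} = \left(\left(-93 + 97\right) + 272\right)^{2} = \left(4 + 272\right)^{2} = 276^{2} = 76176$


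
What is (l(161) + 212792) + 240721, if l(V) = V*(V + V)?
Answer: 505355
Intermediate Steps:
l(V) = 2*V² (l(V) = V*(2*V) = 2*V²)
(l(161) + 212792) + 240721 = (2*161² + 212792) + 240721 = (2*25921 + 212792) + 240721 = (51842 + 212792) + 240721 = 264634 + 240721 = 505355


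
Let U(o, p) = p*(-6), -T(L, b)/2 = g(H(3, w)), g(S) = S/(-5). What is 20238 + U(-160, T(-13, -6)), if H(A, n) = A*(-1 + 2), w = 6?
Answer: 101154/5 ≈ 20231.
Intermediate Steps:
H(A, n) = A (H(A, n) = A*1 = A)
g(S) = -S/5 (g(S) = S*(-⅕) = -S/5)
T(L, b) = 6/5 (T(L, b) = -(-2)*3/5 = -2*(-⅗) = 6/5)
U(o, p) = -6*p
20238 + U(-160, T(-13, -6)) = 20238 - 6*6/5 = 20238 - 36/5 = 101154/5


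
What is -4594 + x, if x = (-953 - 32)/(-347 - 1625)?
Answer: -9058383/1972 ≈ -4593.5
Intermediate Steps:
x = 985/1972 (x = -985/(-1972) = -985*(-1/1972) = 985/1972 ≈ 0.49949)
-4594 + x = -4594 + 985/1972 = -9058383/1972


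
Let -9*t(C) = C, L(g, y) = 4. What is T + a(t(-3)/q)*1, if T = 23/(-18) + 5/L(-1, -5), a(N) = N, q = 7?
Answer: 5/252 ≈ 0.019841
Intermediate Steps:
t(C) = -C/9
T = -1/36 (T = 23/(-18) + 5/4 = 23*(-1/18) + 5*(¼) = -23/18 + 5/4 = -1/36 ≈ -0.027778)
T + a(t(-3)/q)*1 = -1/36 + (-⅑*(-3)/7)*1 = -1/36 + ((⅓)*(⅐))*1 = -1/36 + (1/21)*1 = -1/36 + 1/21 = 5/252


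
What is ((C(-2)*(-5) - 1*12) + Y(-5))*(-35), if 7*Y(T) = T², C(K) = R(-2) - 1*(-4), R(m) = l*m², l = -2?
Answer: -405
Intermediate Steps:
R(m) = -2*m²
C(K) = -4 (C(K) = -2*(-2)² - 1*(-4) = -2*4 + 4 = -8 + 4 = -4)
Y(T) = T²/7
((C(-2)*(-5) - 1*12) + Y(-5))*(-35) = ((-4*(-5) - 1*12) + (⅐)*(-5)²)*(-35) = ((20 - 12) + (⅐)*25)*(-35) = (8 + 25/7)*(-35) = (81/7)*(-35) = -405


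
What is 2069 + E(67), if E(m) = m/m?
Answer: 2070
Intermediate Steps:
E(m) = 1
2069 + E(67) = 2069 + 1 = 2070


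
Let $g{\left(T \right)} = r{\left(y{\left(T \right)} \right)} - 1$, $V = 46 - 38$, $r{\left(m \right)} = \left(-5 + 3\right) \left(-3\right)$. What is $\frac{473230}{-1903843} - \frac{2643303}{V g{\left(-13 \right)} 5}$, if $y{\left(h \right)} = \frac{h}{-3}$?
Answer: $- \frac{5032528559429}{380768600} \approx -13217.0$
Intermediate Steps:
$y{\left(h \right)} = - \frac{h}{3}$ ($y{\left(h \right)} = h \left(- \frac{1}{3}\right) = - \frac{h}{3}$)
$r{\left(m \right)} = 6$ ($r{\left(m \right)} = \left(-2\right) \left(-3\right) = 6$)
$V = 8$ ($V = 46 - 38 = 8$)
$g{\left(T \right)} = 5$ ($g{\left(T \right)} = 6 - 1 = 5$)
$\frac{473230}{-1903843} - \frac{2643303}{V g{\left(-13 \right)} 5} = \frac{473230}{-1903843} - \frac{2643303}{8 \cdot 5 \cdot 5} = 473230 \left(- \frac{1}{1903843}\right) - \frac{2643303}{40 \cdot 5} = - \frac{473230}{1903843} - \frac{2643303}{200} = - \frac{5032528559429}{380768600}$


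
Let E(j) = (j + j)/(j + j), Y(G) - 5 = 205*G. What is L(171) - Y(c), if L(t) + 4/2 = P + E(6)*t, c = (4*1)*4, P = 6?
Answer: -3110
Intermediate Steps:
c = 16 (c = 4*4 = 16)
Y(G) = 5 + 205*G
E(j) = 1 (E(j) = (2*j)/((2*j)) = (2*j)*(1/(2*j)) = 1)
L(t) = 4 + t (L(t) = -2 + (6 + 1*t) = -2 + (6 + t) = 4 + t)
L(171) - Y(c) = (4 + 171) - (5 + 205*16) = 175 - (5 + 3280) = 175 - 1*3285 = 175 - 3285 = -3110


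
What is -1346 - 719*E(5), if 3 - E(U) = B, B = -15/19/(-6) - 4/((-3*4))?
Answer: -361235/114 ≈ -3168.7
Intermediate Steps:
B = 53/114 (B = -15*1/19*(-1/6) - 4/(-12) = -15/19*(-1/6) - 4*(-1/12) = 5/38 + 1/3 = 53/114 ≈ 0.46491)
E(U) = 289/114 (E(U) = 3 - 1*53/114 = 3 - 53/114 = 289/114)
-1346 - 719*E(5) = -1346 - 719*289/114 = -1346 - 207791/114 = -361235/114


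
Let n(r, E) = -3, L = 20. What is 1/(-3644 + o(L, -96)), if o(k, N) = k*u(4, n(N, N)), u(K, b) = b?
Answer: -1/3704 ≈ -0.00026998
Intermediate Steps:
o(k, N) = -3*k (o(k, N) = k*(-3) = -3*k)
1/(-3644 + o(L, -96)) = 1/(-3644 - 3*20) = 1/(-3644 - 60) = 1/(-3704) = -1/3704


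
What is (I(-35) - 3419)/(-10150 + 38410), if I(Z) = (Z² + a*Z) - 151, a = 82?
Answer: -1043/5652 ≈ -0.18454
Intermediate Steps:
I(Z) = -151 + Z² + 82*Z (I(Z) = (Z² + 82*Z) - 151 = -151 + Z² + 82*Z)
(I(-35) - 3419)/(-10150 + 38410) = ((-151 + (-35)² + 82*(-35)) - 3419)/(-10150 + 38410) = ((-151 + 1225 - 2870) - 3419)/28260 = (-1796 - 3419)*(1/28260) = -5215*1/28260 = -1043/5652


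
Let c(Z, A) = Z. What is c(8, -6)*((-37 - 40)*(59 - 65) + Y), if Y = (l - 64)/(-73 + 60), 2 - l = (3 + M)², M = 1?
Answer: 3744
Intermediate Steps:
l = -14 (l = 2 - (3 + 1)² = 2 - 1*4² = 2 - 1*16 = 2 - 16 = -14)
Y = 6 (Y = (-14 - 64)/(-73 + 60) = -78/(-13) = -78*(-1/13) = 6)
c(8, -6)*((-37 - 40)*(59 - 65) + Y) = 8*((-37 - 40)*(59 - 65) + 6) = 8*(-77*(-6) + 6) = 8*(462 + 6) = 8*468 = 3744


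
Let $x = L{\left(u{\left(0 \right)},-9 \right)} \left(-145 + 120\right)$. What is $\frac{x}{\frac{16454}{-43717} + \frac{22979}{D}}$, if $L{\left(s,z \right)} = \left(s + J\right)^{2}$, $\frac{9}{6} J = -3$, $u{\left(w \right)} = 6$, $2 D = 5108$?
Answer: $- \frac{44661287200}{962549427} \approx -46.399$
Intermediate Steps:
$D = 2554$ ($D = \frac{1}{2} \cdot 5108 = 2554$)
$J = -2$ ($J = \frac{2}{3} \left(-3\right) = -2$)
$L{\left(s,z \right)} = \left(-2 + s\right)^{2}$ ($L{\left(s,z \right)} = \left(s - 2\right)^{2} = \left(-2 + s\right)^{2}$)
$x = -400$ ($x = \left(-2 + 6\right)^{2} \left(-145 + 120\right) = 4^{2} \left(-25\right) = 16 \left(-25\right) = -400$)
$\frac{x}{\frac{16454}{-43717} + \frac{22979}{D}} = - \frac{400}{\frac{16454}{-43717} + \frac{22979}{2554}} = - \frac{400}{16454 \left(- \frac{1}{43717}\right) + 22979 \cdot \frac{1}{2554}} = - \frac{400}{- \frac{16454}{43717} + \frac{22979}{2554}} = - \frac{400}{\frac{962549427}{111653218}} = \left(-400\right) \frac{111653218}{962549427} = - \frac{44661287200}{962549427}$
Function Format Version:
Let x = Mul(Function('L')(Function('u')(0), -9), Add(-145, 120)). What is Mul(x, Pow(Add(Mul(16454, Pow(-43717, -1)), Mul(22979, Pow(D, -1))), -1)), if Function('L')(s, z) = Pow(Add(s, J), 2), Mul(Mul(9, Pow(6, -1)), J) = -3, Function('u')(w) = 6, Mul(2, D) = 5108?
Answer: Rational(-44661287200, 962549427) ≈ -46.399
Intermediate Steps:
D = 2554 (D = Mul(Rational(1, 2), 5108) = 2554)
J = -2 (J = Mul(Rational(2, 3), -3) = -2)
Function('L')(s, z) = Pow(Add(-2, s), 2) (Function('L')(s, z) = Pow(Add(s, -2), 2) = Pow(Add(-2, s), 2))
x = -400 (x = Mul(Pow(Add(-2, 6), 2), Add(-145, 120)) = Mul(Pow(4, 2), -25) = Mul(16, -25) = -400)
Mul(x, Pow(Add(Mul(16454, Pow(-43717, -1)), Mul(22979, Pow(D, -1))), -1)) = Mul(-400, Pow(Add(Mul(16454, Pow(-43717, -1)), Mul(22979, Pow(2554, -1))), -1)) = Mul(-400, Pow(Add(Mul(16454, Rational(-1, 43717)), Mul(22979, Rational(1, 2554))), -1)) = Mul(-400, Pow(Add(Rational(-16454, 43717), Rational(22979, 2554)), -1)) = Mul(-400, Pow(Rational(962549427, 111653218), -1)) = Mul(-400, Rational(111653218, 962549427)) = Rational(-44661287200, 962549427)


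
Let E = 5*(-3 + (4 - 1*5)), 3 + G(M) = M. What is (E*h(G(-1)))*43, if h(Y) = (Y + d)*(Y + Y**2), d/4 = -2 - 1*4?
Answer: 288960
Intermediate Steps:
d = -24 (d = 4*(-2 - 1*4) = 4*(-2 - 4) = 4*(-6) = -24)
G(M) = -3 + M
h(Y) = (-24 + Y)*(Y + Y**2) (h(Y) = (Y - 24)*(Y + Y**2) = (-24 + Y)*(Y + Y**2))
E = -20 (E = 5*(-3 + (4 - 5)) = 5*(-3 - 1) = 5*(-4) = -20)
(E*h(G(-1)))*43 = -20*(-3 - 1)*(-24 + (-3 - 1)**2 - 23*(-3 - 1))*43 = -(-80)*(-24 + (-4)**2 - 23*(-4))*43 = -(-80)*(-24 + 16 + 92)*43 = -(-80)*84*43 = -20*(-336)*43 = 6720*43 = 288960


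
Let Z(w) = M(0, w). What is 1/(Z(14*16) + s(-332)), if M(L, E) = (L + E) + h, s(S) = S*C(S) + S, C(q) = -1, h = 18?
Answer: 1/242 ≈ 0.0041322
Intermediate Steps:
s(S) = 0 (s(S) = S*(-1) + S = -S + S = 0)
M(L, E) = 18 + E + L (M(L, E) = (L + E) + 18 = (E + L) + 18 = 18 + E + L)
Z(w) = 18 + w (Z(w) = 18 + w + 0 = 18 + w)
1/(Z(14*16) + s(-332)) = 1/((18 + 14*16) + 0) = 1/((18 + 224) + 0) = 1/(242 + 0) = 1/242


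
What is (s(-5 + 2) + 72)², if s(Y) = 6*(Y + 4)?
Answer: 6084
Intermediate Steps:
s(Y) = 24 + 6*Y (s(Y) = 6*(4 + Y) = 24 + 6*Y)
(s(-5 + 2) + 72)² = ((24 + 6*(-5 + 2)) + 72)² = ((24 + 6*(-3)) + 72)² = ((24 - 18) + 72)² = (6 + 72)² = 78² = 6084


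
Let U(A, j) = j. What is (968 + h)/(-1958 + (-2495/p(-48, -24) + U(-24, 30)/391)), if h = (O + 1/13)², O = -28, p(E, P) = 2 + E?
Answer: -230972302/251587089 ≈ -0.91806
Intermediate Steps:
h = 131769/169 (h = (-28 + 1/13)² = (-363/13)² = 131769/169 ≈ 779.70)
(968 + h)/(-1958 + (-2495/p(-48, -24) + U(-24, 30)/391)) = (968 + 131769/169)/(-1958 + (-2495/(2 - 48) + 30/391)) = 295361/(169*(-1958 + (-2495/(-46) + 30*(1/391)))) = 295361/(169*(-1958 + (-2495*(-1/46) + 30/391))) = 295361/(169*(-1958 + (2495/46 + 30/391))) = 295361/(169*(-1958 + 42475/782)) = 295361/(169*(-1488681/782)) = (295361/169)*(-782/1488681) = -230972302/251587089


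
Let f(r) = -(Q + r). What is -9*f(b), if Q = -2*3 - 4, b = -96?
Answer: -954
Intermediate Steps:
Q = -10 (Q = -6 - 4 = -10)
f(r) = 10 - r (f(r) = -(-10 + r) = 10 - r)
-9*f(b) = -9*(10 - 1*(-96)) = -9*(10 + 96) = -9*106 = -954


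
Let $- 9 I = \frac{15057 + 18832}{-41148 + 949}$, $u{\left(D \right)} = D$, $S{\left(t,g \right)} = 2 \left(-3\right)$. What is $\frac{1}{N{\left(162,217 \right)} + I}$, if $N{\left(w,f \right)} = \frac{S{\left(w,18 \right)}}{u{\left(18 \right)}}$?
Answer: $- \frac{361791}{86708} \approx -4.1725$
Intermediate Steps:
$S{\left(t,g \right)} = -6$
$I = \frac{33889}{361791}$ ($I = - \frac{\left(15057 + 18832\right) \frac{1}{-41148 + 949}}{9} = - \frac{33889 \frac{1}{-40199}}{9} = - \frac{33889 \left(- \frac{1}{40199}\right)}{9} = \left(- \frac{1}{9}\right) \left(- \frac{33889}{40199}\right) = \frac{33889}{361791} \approx 0.09367$)
$N{\left(w,f \right)} = - \frac{1}{3}$ ($N{\left(w,f \right)} = - \frac{6}{18} = \left(-6\right) \frac{1}{18} = - \frac{1}{3}$)
$\frac{1}{N{\left(162,217 \right)} + I} = \frac{1}{- \frac{1}{3} + \frac{33889}{361791}} = \frac{1}{- \frac{86708}{361791}} = - \frac{361791}{86708}$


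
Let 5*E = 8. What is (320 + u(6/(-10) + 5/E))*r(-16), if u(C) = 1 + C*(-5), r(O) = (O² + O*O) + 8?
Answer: 160355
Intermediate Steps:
E = 8/5 (E = (⅕)*8 = 8/5 ≈ 1.6000)
r(O) = 8 + 2*O² (r(O) = (O² + O²) + 8 = 2*O² + 8 = 8 + 2*O²)
u(C) = 1 - 5*C
(320 + u(6/(-10) + 5/E))*r(-16) = (320 + (1 - 5*(6/(-10) + 5/(8/5))))*(8 + 2*(-16)²) = (320 + (1 - 5*(6*(-⅒) + 5*(5/8))))*(8 + 2*256) = (320 + (1 - 5*(-⅗ + 25/8)))*(8 + 512) = (320 + (1 - 5*101/40))*520 = (320 + (1 - 101/8))*520 = (320 - 93/8)*520 = (2467/8)*520 = 160355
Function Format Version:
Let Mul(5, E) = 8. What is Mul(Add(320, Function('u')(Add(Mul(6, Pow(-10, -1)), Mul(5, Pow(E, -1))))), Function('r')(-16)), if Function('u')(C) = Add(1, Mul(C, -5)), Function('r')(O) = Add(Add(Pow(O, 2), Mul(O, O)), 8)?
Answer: 160355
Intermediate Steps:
E = Rational(8, 5) (E = Mul(Rational(1, 5), 8) = Rational(8, 5) ≈ 1.6000)
Function('r')(O) = Add(8, Mul(2, Pow(O, 2))) (Function('r')(O) = Add(Add(Pow(O, 2), Pow(O, 2)), 8) = Add(Mul(2, Pow(O, 2)), 8) = Add(8, Mul(2, Pow(O, 2))))
Function('u')(C) = Add(1, Mul(-5, C))
Mul(Add(320, Function('u')(Add(Mul(6, Pow(-10, -1)), Mul(5, Pow(E, -1))))), Function('r')(-16)) = Mul(Add(320, Add(1, Mul(-5, Add(Mul(6, Pow(-10, -1)), Mul(5, Pow(Rational(8, 5), -1)))))), Add(8, Mul(2, Pow(-16, 2)))) = Mul(Add(320, Add(1, Mul(-5, Add(Mul(6, Rational(-1, 10)), Mul(5, Rational(5, 8)))))), Add(8, Mul(2, 256))) = Mul(Add(320, Add(1, Mul(-5, Add(Rational(-3, 5), Rational(25, 8))))), Add(8, 512)) = Mul(Add(320, Add(1, Mul(-5, Rational(101, 40)))), 520) = Mul(Add(320, Add(1, Rational(-101, 8))), 520) = Mul(Add(320, Rational(-93, 8)), 520) = Mul(Rational(2467, 8), 520) = 160355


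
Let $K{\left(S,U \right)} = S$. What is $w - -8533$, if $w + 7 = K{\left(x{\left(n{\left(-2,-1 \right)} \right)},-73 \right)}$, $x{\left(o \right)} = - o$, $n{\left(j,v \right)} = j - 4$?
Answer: $8532$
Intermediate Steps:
$n{\left(j,v \right)} = -4 + j$
$w = -1$ ($w = -7 - \left(-4 - 2\right) = -7 - -6 = -7 + 6 = -1$)
$w - -8533 = -1 - -8533 = -1 + 8533 = 8532$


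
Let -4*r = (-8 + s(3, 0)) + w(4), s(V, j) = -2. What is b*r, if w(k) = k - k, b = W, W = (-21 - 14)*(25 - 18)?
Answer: -1225/2 ≈ -612.50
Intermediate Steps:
W = -245 (W = -35*7 = -245)
b = -245
w(k) = 0
r = 5/2 (r = -((-8 - 2) + 0)/4 = -(-10 + 0)/4 = -¼*(-10) = 5/2 ≈ 2.5000)
b*r = -245*5/2 = -1225/2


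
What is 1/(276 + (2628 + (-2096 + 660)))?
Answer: 1/1468 ≈ 0.00068120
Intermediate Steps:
1/(276 + (2628 + (-2096 + 660))) = 1/(276 + (2628 - 1436)) = 1/(276 + 1192) = 1/1468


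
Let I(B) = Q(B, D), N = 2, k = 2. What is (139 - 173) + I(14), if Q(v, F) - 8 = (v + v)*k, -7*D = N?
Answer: 30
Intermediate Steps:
D = -2/7 (D = -1/7*2 = -2/7 ≈ -0.28571)
Q(v, F) = 8 + 4*v (Q(v, F) = 8 + (v + v)*2 = 8 + (2*v)*2 = 8 + 4*v)
I(B) = 8 + 4*B
(139 - 173) + I(14) = (139 - 173) + (8 + 4*14) = -34 + (8 + 56) = -34 + 64 = 30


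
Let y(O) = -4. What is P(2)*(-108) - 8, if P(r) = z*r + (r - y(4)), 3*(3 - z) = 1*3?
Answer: -1088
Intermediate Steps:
z = 2 (z = 3 - 3/3 = 3 - ⅓*3 = 3 - 1 = 2)
P(r) = 4 + 3*r (P(r) = 2*r + (r - 1*(-4)) = 2*r + (r + 4) = 2*r + (4 + r) = 4 + 3*r)
P(2)*(-108) - 8 = (4 + 3*2)*(-108) - 8 = (4 + 6)*(-108) - 8 = 10*(-108) - 8 = -1080 - 8 = -1088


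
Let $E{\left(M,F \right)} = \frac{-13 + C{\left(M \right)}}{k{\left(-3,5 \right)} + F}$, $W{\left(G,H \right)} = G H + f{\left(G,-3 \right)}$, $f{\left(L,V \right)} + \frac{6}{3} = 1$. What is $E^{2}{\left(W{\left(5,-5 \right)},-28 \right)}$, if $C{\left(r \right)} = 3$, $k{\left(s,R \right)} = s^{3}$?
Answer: $\frac{4}{121} \approx 0.033058$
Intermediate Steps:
$f{\left(L,V \right)} = -1$ ($f{\left(L,V \right)} = -2 + 1 = -1$)
$W{\left(G,H \right)} = -1 + G H$ ($W{\left(G,H \right)} = G H - 1 = -1 + G H$)
$E{\left(M,F \right)} = - \frac{10}{-27 + F}$ ($E{\left(M,F \right)} = \frac{-13 + 3}{\left(-3\right)^{3} + F} = - \frac{10}{-27 + F}$)
$E^{2}{\left(W{\left(5,-5 \right)},-28 \right)} = \left(- \frac{10}{-27 - 28}\right)^{2} = \left(- \frac{10}{-55}\right)^{2} = \left(\left(-10\right) \left(- \frac{1}{55}\right)\right)^{2} = \left(\frac{2}{11}\right)^{2} = \frac{4}{121}$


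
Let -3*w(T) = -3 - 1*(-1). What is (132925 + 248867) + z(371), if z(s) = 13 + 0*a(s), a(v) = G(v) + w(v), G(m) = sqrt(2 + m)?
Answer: 381805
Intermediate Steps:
w(T) = 2/3 (w(T) = -(-3 - 1*(-1))/3 = -(-3 + 1)/3 = -1/3*(-2) = 2/3)
a(v) = 2/3 + sqrt(2 + v) (a(v) = sqrt(2 + v) + 2/3 = 2/3 + sqrt(2 + v))
z(s) = 13 (z(s) = 13 + 0*(2/3 + sqrt(2 + s)) = 13 + 0 = 13)
(132925 + 248867) + z(371) = (132925 + 248867) + 13 = 381792 + 13 = 381805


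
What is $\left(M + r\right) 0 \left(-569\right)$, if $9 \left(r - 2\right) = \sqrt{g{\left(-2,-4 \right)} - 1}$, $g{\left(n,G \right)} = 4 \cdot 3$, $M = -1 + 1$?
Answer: $0$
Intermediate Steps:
$M = 0$
$g{\left(n,G \right)} = 12$
$r = 2 + \frac{\sqrt{11}}{9}$ ($r = 2 + \frac{\sqrt{12 - 1}}{9} = 2 + \frac{\sqrt{11}}{9} \approx 2.3685$)
$\left(M + r\right) 0 \left(-569\right) = \left(0 + \left(2 + \frac{\sqrt{11}}{9}\right)\right) 0 \left(-569\right) = \left(2 + \frac{\sqrt{11}}{9}\right) 0 \left(-569\right) = 0 \left(-569\right) = 0$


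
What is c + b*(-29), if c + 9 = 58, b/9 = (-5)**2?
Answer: -6476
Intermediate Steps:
b = 225 (b = 9*(-5)**2 = 9*25 = 225)
c = 49 (c = -9 + 58 = 49)
c + b*(-29) = 49 + 225*(-29) = 49 - 6525 = -6476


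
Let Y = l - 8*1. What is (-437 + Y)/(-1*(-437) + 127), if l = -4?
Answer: -449/564 ≈ -0.79610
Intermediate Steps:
Y = -12 (Y = -4 - 8*1 = -4 - 8 = -12)
(-437 + Y)/(-1*(-437) + 127) = (-437 - 12)/(-1*(-437) + 127) = -449/(437 + 127) = -449/564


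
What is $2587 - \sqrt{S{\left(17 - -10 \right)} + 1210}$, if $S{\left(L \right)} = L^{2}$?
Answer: $2587 - \sqrt{1939} \approx 2543.0$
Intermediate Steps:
$2587 - \sqrt{S{\left(17 - -10 \right)} + 1210} = 2587 - \sqrt{\left(17 - -10\right)^{2} + 1210} = 2587 - \sqrt{\left(17 + 10\right)^{2} + 1210} = 2587 - \sqrt{27^{2} + 1210} = 2587 - \sqrt{729 + 1210} = 2587 - \sqrt{1939}$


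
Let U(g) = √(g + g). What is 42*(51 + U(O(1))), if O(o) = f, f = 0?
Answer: 2142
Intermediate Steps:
O(o) = 0
U(g) = √2*√g (U(g) = √(2*g) = √2*√g)
42*(51 + U(O(1))) = 42*(51 + √2*√0) = 42*(51 + √2*0) = 42*(51 + 0) = 42*51 = 2142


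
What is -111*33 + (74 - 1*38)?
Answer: -3627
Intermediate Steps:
-111*33 + (74 - 1*38) = -3663 + (74 - 38) = -3663 + 36 = -3627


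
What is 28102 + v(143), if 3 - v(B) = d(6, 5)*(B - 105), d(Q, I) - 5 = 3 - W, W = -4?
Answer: 27649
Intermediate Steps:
d(Q, I) = 12 (d(Q, I) = 5 + (3 - 1*(-4)) = 5 + (3 + 4) = 5 + 7 = 12)
v(B) = 1263 - 12*B (v(B) = 3 - 12*(B - 105) = 3 - 12*(-105 + B) = 3 - (-1260 + 12*B) = 3 + (1260 - 12*B) = 1263 - 12*B)
28102 + v(143) = 28102 + (1263 - 12*143) = 28102 + (1263 - 1716) = 28102 - 453 = 27649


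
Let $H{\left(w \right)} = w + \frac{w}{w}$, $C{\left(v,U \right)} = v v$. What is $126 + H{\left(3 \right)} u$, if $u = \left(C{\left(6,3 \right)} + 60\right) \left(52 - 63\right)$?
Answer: $-4098$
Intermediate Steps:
$C{\left(v,U \right)} = v^{2}$
$H{\left(w \right)} = 1 + w$ ($H{\left(w \right)} = w + 1 = 1 + w$)
$u = -1056$ ($u = \left(6^{2} + 60\right) \left(52 - 63\right) = \left(36 + 60\right) \left(-11\right) = 96 \left(-11\right) = -1056$)
$126 + H{\left(3 \right)} u = 126 + \left(1 + 3\right) \left(-1056\right) = 126 + 4 \left(-1056\right) = 126 - 4224 = -4098$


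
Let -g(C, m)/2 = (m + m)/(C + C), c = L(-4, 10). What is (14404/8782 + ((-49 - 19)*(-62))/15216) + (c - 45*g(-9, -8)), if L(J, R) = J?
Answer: 650740093/8351682 ≈ 77.917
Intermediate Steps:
c = -4
g(C, m) = -2*m/C (g(C, m) = -2*(m + m)/(C + C) = -2*2*m/(2*C) = -2*2*m*1/(2*C) = -2*m/C)
(14404/8782 + ((-49 - 19)*(-62))/15216) + (c - 45*g(-9, -8)) = (14404/8782 + ((-49 - 19)*(-62))/15216) + (-4 - (-90)*(-8)/(-9)) = (14404*(1/8782) - 68*(-62)*(1/15216)) + (-4 - (-90)*(-8)*(-1)/9) = (7202/4391 + 4216*(1/15216)) + (-4 - 45*(-16/9)) = (7202/4391 + 527/1902) + (-4 + 80) = 16012261/8351682 + 76 = 650740093/8351682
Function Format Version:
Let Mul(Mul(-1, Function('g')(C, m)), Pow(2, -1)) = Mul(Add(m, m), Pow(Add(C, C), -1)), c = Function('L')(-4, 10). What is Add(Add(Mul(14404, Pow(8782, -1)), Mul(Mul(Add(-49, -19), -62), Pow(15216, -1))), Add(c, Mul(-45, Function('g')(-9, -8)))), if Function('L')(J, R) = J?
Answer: Rational(650740093, 8351682) ≈ 77.917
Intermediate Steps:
c = -4
Function('g')(C, m) = Mul(-2, m, Pow(C, -1)) (Function('g')(C, m) = Mul(-2, Mul(Add(m, m), Pow(Add(C, C), -1))) = Mul(-2, Mul(Mul(2, m), Pow(Mul(2, C), -1))) = Mul(-2, Mul(Mul(2, m), Mul(Rational(1, 2), Pow(C, -1)))) = Mul(-2, Mul(m, Pow(C, -1))) = Mul(-2, m, Pow(C, -1)))
Add(Add(Mul(14404, Pow(8782, -1)), Mul(Mul(Add(-49, -19), -62), Pow(15216, -1))), Add(c, Mul(-45, Function('g')(-9, -8)))) = Add(Add(Mul(14404, Pow(8782, -1)), Mul(Mul(Add(-49, -19), -62), Pow(15216, -1))), Add(-4, Mul(-45, Mul(-2, -8, Pow(-9, -1))))) = Add(Add(Mul(14404, Rational(1, 8782)), Mul(Mul(-68, -62), Rational(1, 15216))), Add(-4, Mul(-45, Mul(-2, -8, Rational(-1, 9))))) = Add(Add(Rational(7202, 4391), Mul(4216, Rational(1, 15216))), Add(-4, Mul(-45, Rational(-16, 9)))) = Add(Add(Rational(7202, 4391), Rational(527, 1902)), Add(-4, 80)) = Add(Rational(16012261, 8351682), 76) = Rational(650740093, 8351682)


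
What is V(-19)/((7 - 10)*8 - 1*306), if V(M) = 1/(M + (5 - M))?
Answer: -1/1650 ≈ -0.00060606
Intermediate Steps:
V(M) = ⅕ (V(M) = 1/5 = ⅕)
V(-19)/((7 - 10)*8 - 1*306) = 1/(5*((7 - 10)*8 - 1*306)) = 1/(5*(-3*8 - 306)) = 1/(5*(-24 - 306)) = (⅕)/(-330) = (⅕)*(-1/330) = -1/1650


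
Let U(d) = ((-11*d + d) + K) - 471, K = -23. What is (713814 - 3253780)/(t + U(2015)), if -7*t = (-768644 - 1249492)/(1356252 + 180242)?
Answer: 6829624408607/55508414204 ≈ 123.04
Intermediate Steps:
U(d) = -494 - 10*d (U(d) = ((-11*d + d) - 23) - 471 = (-10*d - 23) - 471 = (-23 - 10*d) - 471 = -494 - 10*d)
t = 1009068/5377729 (t = -(-768644 - 1249492)/(7*(1356252 + 180242)) = -(-2018136)/(7*1536494) = -1/7*(-1009068/768247) = 1009068/5377729 ≈ 0.18764)
(713814 - 3253780)/(t + U(2015)) = (713814 - 3253780)/(1009068/5377729 + (-494 - 10*2015)) = -2539966/(1009068/5377729 + (-494 - 20150)) = -2539966/(1009068/5377729 - 20644) = -2539966/(-111016828408/5377729) = -2539966*(-5377729/111016828408) = 6829624408607/55508414204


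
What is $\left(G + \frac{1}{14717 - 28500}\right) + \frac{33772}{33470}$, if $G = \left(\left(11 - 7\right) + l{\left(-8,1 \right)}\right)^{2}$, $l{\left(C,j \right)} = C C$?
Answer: $\frac{1066797650123}{230658505} \approx 4625.0$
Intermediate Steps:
$l{\left(C,j \right)} = C^{2}$
$G = 4624$ ($G = \left(\left(11 - 7\right) + \left(-8\right)^{2}\right)^{2} = \left(\left(11 - 7\right) + 64\right)^{2} = \left(4 + 64\right)^{2} = 68^{2} = 4624$)
$\left(G + \frac{1}{14717 - 28500}\right) + \frac{33772}{33470} = \left(4624 + \frac{1}{14717 - 28500}\right) + \frac{33772}{33470} = \left(4624 + \frac{1}{-13783}\right) + 33772 \cdot \frac{1}{33470} = \left(4624 - \frac{1}{13783}\right) + \frac{16886}{16735} = \frac{63732591}{13783} + \frac{16886}{16735} = \frac{1066797650123}{230658505}$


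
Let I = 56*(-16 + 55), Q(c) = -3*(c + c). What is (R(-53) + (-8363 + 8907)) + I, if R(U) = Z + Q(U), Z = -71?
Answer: 2975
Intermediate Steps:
Q(c) = -6*c
R(U) = -71 - 6*U
I = 2184 (I = 56*39 = 2184)
(R(-53) + (-8363 + 8907)) + I = ((-71 - 6*(-53)) + (-8363 + 8907)) + 2184 = ((-71 + 318) + 544) + 2184 = (247 + 544) + 2184 = 791 + 2184 = 2975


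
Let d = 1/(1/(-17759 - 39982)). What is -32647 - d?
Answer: 25094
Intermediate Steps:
d = -57741 (d = 1/(1/(-57741)) = 1/(-1/57741) = -57741)
-32647 - d = -32647 - 1*(-57741) = -32647 + 57741 = 25094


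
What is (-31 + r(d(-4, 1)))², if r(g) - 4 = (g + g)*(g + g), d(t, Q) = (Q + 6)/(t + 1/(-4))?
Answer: 21780889/83521 ≈ 260.78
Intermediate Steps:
d(t, Q) = (6 + Q)/(-¼ + t) (d(t, Q) = (6 + Q)/(t - ¼) = (6 + Q)/(-¼ + t))
r(g) = 4 + 4*g² (r(g) = 4 + (g + g)*(g + g) = 4 + (2*g)*(2*g) = 4 + 4*g²)
(-31 + r(d(-4, 1)))² = (-31 + (4 + 4*(4*(6 + 1)/(-1 + 4*(-4)))²))² = (-31 + (4 + 4*(4*7/(-1 - 16))²))² = (-31 + (4 + 4*(4*7/(-17))²))² = (-31 + (4 + 4*(4*(-1/17)*7)²))² = (-31 + (4 + 4*(-28/17)²))² = (-31 + (4 + 4*(784/289)))² = (-31 + (4 + 3136/289))² = (-31 + 4292/289)² = (-4667/289)² = 21780889/83521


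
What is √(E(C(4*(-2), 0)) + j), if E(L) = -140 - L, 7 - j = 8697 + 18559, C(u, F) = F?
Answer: I*√27389 ≈ 165.5*I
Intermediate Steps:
j = -27249 (j = 7 - (8697 + 18559) = 7 - 1*27256 = 7 - 27256 = -27249)
√(E(C(4*(-2), 0)) + j) = √((-140 - 1*0) - 27249) = √((-140 + 0) - 27249) = √(-140 - 27249) = √(-27389) = I*√27389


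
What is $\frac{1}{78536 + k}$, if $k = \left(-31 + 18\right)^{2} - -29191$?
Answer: $\frac{1}{107896} \approx 9.2682 \cdot 10^{-6}$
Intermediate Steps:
$k = 29360$ ($k = \left(-13\right)^{2} + 29191 = 169 + 29191 = 29360$)
$\frac{1}{78536 + k} = \frac{1}{78536 + 29360} = \frac{1}{107896}$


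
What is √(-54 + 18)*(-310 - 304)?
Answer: -3684*I ≈ -3684.0*I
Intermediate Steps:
√(-54 + 18)*(-310 - 304) = √(-36)*(-614) = (6*I)*(-614) = -3684*I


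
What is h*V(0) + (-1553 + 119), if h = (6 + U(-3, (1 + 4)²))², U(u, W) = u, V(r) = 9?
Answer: -1353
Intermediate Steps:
h = 9 (h = (6 - 3)² = 3² = 9)
h*V(0) + (-1553 + 119) = 9*9 + (-1553 + 119) = 81 - 1434 = -1353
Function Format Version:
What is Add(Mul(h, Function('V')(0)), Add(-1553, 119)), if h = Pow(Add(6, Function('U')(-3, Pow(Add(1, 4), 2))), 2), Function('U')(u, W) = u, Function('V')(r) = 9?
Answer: -1353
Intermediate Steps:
h = 9 (h = Pow(Add(6, -3), 2) = Pow(3, 2) = 9)
Add(Mul(h, Function('V')(0)), Add(-1553, 119)) = Add(Mul(9, 9), Add(-1553, 119)) = Add(81, -1434) = -1353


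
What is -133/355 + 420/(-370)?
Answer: -19831/13135 ≈ -1.5098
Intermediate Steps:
-133/355 + 420/(-370) = -133*1/355 + 420*(-1/370) = -133/355 - 42/37 = -19831/13135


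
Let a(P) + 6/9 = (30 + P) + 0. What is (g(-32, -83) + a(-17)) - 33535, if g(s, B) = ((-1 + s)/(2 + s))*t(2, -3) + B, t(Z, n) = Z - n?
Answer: -201601/6 ≈ -33600.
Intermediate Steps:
a(P) = 88/3 + P (a(P) = -⅔ + ((30 + P) + 0) = -⅔ + (30 + P) = 88/3 + P)
g(s, B) = B + 5*(-1 + s)/(2 + s) (g(s, B) = ((-1 + s)/(2 + s))*(2 - 1*(-3)) + B = ((-1 + s)/(2 + s))*(2 + 3) + B = ((-1 + s)/(2 + s))*5 + B = 5*(-1 + s)/(2 + s) + B = B + 5*(-1 + s)/(2 + s))
(g(-32, -83) + a(-17)) - 33535 = ((-5 + 2*(-83) + 5*(-32) - 83*(-32))/(2 - 32) + (88/3 - 17)) - 33535 = ((-5 - 166 - 160 + 2656)/(-30) + 37/3) - 33535 = (-1/30*2325 + 37/3) - 33535 = (-155/2 + 37/3) - 33535 = -391/6 - 33535 = -201601/6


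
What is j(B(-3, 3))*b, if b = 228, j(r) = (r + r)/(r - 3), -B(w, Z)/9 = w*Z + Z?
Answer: 8208/17 ≈ 482.82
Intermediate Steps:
B(w, Z) = -9*Z - 9*Z*w (B(w, Z) = -9*(w*Z + Z) = -9*(Z*w + Z) = -9*(Z + Z*w) = -9*Z - 9*Z*w)
j(r) = 2*r/(-3 + r) (j(r) = (2*r)/(-3 + r) = 2*r/(-3 + r))
j(B(-3, 3))*b = (2*(-9*3*(1 - 3))/(-3 - 9*3*(1 - 3)))*228 = (2*(-9*3*(-2))/(-3 - 9*3*(-2)))*228 = (2*54/(-3 + 54))*228 = (2*54/51)*228 = (2*54*(1/51))*228 = (36/17)*228 = 8208/17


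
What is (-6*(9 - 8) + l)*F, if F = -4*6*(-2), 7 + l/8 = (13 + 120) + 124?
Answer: 95712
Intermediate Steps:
l = 2000 (l = -56 + 8*((13 + 120) + 124) = -56 + 8*(133 + 124) = -56 + 8*257 = -56 + 2056 = 2000)
F = 48 (F = -24*(-2) = 48)
(-6*(9 - 8) + l)*F = (-6*(9 - 8) + 2000)*48 = (-6*1 + 2000)*48 = (-6 + 2000)*48 = 1994*48 = 95712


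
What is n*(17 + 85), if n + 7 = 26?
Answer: 1938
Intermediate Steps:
n = 19 (n = -7 + 26 = 19)
n*(17 + 85) = 19*(17 + 85) = 19*102 = 1938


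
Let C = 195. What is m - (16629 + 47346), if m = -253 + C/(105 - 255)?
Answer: -642293/10 ≈ -64229.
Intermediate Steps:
m = -2543/10 (m = -253 + 195/(105 - 255) = -253 + 195/(-150) = -253 - 1/150*195 = -253 - 13/10 = -2543/10 ≈ -254.30)
m - (16629 + 47346) = -2543/10 - (16629 + 47346) = -2543/10 - 1*63975 = -2543/10 - 63975 = -642293/10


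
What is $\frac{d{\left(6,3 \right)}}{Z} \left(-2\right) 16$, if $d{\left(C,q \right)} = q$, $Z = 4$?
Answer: $-24$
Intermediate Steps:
$\frac{d{\left(6,3 \right)}}{Z} \left(-2\right) 16 = \frac{3}{4} \left(-2\right) 16 = \left(- \frac{3}{2}\right) 16 = -24$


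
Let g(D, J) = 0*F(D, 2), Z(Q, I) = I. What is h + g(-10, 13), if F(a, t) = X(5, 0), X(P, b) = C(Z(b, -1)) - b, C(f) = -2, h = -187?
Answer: -187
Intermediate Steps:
X(P, b) = -2 - b
F(a, t) = -2 (F(a, t) = -2 - 1*0 = -2 + 0 = -2)
g(D, J) = 0 (g(D, J) = 0*(-2) = 0)
h + g(-10, 13) = -187 + 0 = -187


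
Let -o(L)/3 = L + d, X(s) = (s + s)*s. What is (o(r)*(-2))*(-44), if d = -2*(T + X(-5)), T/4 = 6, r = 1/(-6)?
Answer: 39116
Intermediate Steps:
r = -1/6 ≈ -0.16667
X(s) = 2*s**2 (X(s) = (2*s)*s = 2*s**2)
T = 24 (T = 4*6 = 24)
d = -148 (d = -2*(24 + 2*(-5)**2) = -2*(24 + 2*25) = -2*(24 + 50) = -2*74 = -148)
o(L) = 444 - 3*L (o(L) = -3*(L - 148) = -3*(-148 + L) = 444 - 3*L)
(o(r)*(-2))*(-44) = ((444 - 3*(-1/6))*(-2))*(-44) = ((444 + 1/2)*(-2))*(-44) = ((889/2)*(-2))*(-44) = -889*(-44) = 39116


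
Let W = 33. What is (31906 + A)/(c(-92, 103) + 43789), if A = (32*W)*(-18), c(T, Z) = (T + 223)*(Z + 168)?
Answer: 6449/39645 ≈ 0.16267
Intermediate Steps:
c(T, Z) = (168 + Z)*(223 + T) (c(T, Z) = (223 + T)*(168 + Z) = (168 + Z)*(223 + T))
A = -19008 (A = (32*33)*(-18) = 1056*(-18) = -19008)
(31906 + A)/(c(-92, 103) + 43789) = (31906 - 19008)/((37464 + 168*(-92) + 223*103 - 92*103) + 43789) = 12898/((37464 - 15456 + 22969 - 9476) + 43789) = 12898/(35501 + 43789) = 12898/79290 = 12898*(1/79290) = 6449/39645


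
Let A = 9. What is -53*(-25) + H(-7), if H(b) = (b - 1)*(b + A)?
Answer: 1309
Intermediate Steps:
H(b) = (-1 + b)*(9 + b) (H(b) = (b - 1)*(b + 9) = (-1 + b)*(9 + b))
-53*(-25) + H(-7) = -53*(-25) + (-9 + (-7)**2 + 8*(-7)) = 1325 + (-9 + 49 - 56) = 1325 - 16 = 1309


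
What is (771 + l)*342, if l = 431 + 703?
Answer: 651510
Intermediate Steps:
l = 1134
(771 + l)*342 = (771 + 1134)*342 = 1905*342 = 651510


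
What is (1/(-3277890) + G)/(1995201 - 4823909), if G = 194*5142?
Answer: -3269852613719/9272193666120 ≈ -0.35265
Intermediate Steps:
G = 997548
(1/(-3277890) + G)/(1995201 - 4823909) = (1/(-3277890) + 997548)/(1995201 - 4823909) = (-1/3277890 + 997548)/(-2828708) = (3269852613719/3277890)*(-1/2828708) = -3269852613719/9272193666120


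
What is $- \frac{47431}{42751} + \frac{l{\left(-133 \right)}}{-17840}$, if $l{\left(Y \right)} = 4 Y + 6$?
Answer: $- \frac{411841007}{381338920} \approx -1.08$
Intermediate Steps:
$l{\left(Y \right)} = 6 + 4 Y$
$- \frac{47431}{42751} + \frac{l{\left(-133 \right)}}{-17840} = - \frac{47431}{42751} + \frac{6 + 4 \left(-133\right)}{-17840} = \left(-47431\right) \frac{1}{42751} + \left(6 - 532\right) \left(- \frac{1}{17840}\right) = - \frac{47431}{42751} - - \frac{263}{8920} = - \frac{47431}{42751} + \frac{263}{8920} = - \frac{411841007}{381338920}$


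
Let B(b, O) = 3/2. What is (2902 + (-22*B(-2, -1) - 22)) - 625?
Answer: 2222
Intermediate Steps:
B(b, O) = 3/2 (B(b, O) = 3*(½) = 3/2)
(2902 + (-22*B(-2, -1) - 22)) - 625 = (2902 + (-22*3/2 - 22)) - 625 = (2902 + (-33 - 22)) - 625 = (2902 - 55) - 625 = 2847 - 625 = 2222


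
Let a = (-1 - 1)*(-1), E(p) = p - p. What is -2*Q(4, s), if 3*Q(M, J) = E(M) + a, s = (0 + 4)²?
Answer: -4/3 ≈ -1.3333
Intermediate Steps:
E(p) = 0
a = 2 (a = -2*(-1) = 2)
s = 16 (s = 4² = 16)
Q(M, J) = ⅔ (Q(M, J) = (0 + 2)/3 = (⅓)*2 = ⅔)
-2*Q(4, s) = -2*⅔ = -4/3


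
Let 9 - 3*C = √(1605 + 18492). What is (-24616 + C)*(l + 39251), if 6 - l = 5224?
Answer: -837654229 - 34033*√2233 ≈ -8.3926e+8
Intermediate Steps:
l = -5218 (l = 6 - 1*5224 = 6 - 5224 = -5218)
C = 3 - √2233 (C = 3 - √(1605 + 18492)/3 = 3 - √2233 ≈ -44.255)
(-24616 + C)*(l + 39251) = (-24616 + (3 - √2233))*(-5218 + 39251) = (-24613 - √2233)*34033 = -837654229 - 34033*√2233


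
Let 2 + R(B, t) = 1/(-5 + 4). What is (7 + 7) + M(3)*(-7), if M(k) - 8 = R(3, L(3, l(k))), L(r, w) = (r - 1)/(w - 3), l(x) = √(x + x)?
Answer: -21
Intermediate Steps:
l(x) = √2*√x (l(x) = √(2*x) = √2*√x)
L(r, w) = (-1 + r)/(-3 + w)
R(B, t) = -3 (R(B, t) = -2 + 1/(-5 + 4) = -2 + 1/(-1) = -2 - 1 = -3)
M(k) = 5 (M(k) = 8 - 3 = 5)
(7 + 7) + M(3)*(-7) = (7 + 7) + 5*(-7) = 14 - 35 = -21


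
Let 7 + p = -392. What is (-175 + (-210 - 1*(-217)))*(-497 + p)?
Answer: 150528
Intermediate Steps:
p = -399 (p = -7 - 392 = -399)
(-175 + (-210 - 1*(-217)))*(-497 + p) = (-175 + (-210 - 1*(-217)))*(-497 - 399) = (-175 + (-210 + 217))*(-896) = (-175 + 7)*(-896) = -168*(-896) = 150528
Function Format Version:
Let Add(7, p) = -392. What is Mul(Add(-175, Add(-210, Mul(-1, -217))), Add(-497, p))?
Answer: 150528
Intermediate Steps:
p = -399 (p = Add(-7, -392) = -399)
Mul(Add(-175, Add(-210, Mul(-1, -217))), Add(-497, p)) = Mul(Add(-175, Add(-210, Mul(-1, -217))), Add(-497, -399)) = Mul(Add(-175, Add(-210, 217)), -896) = Mul(Add(-175, 7), -896) = Mul(-168, -896) = 150528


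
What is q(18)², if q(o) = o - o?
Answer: 0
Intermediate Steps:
q(o) = 0
q(18)² = 0² = 0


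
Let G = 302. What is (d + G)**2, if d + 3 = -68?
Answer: 53361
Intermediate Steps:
d = -71 (d = -3 - 68 = -71)
(d + G)**2 = (-71 + 302)**2 = 231**2 = 53361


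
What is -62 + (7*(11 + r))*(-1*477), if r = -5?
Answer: -20096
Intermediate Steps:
-62 + (7*(11 + r))*(-1*477) = -62 + (7*(11 - 5))*(-1*477) = -62 + (7*6)*(-477) = -62 + 42*(-477) = -62 - 20034 = -20096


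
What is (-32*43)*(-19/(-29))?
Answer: -26144/29 ≈ -901.52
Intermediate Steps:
(-32*43)*(-19/(-29)) = -(-26144)*(-1)/29 = -1376*19/29 = -26144/29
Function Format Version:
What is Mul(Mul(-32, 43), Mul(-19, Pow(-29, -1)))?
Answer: Rational(-26144, 29) ≈ -901.52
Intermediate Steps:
Mul(Mul(-32, 43), Mul(-19, Pow(-29, -1))) = Mul(-1376, Mul(-19, Rational(-1, 29))) = Mul(-1376, Rational(19, 29)) = Rational(-26144, 29)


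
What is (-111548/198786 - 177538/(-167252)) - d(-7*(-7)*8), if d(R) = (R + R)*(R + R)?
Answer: -5108917564587115/8311839018 ≈ -6.1466e+5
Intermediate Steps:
d(R) = 4*R**2 (d(R) = (2*R)*(2*R) = 4*R**2)
(-111548/198786 - 177538/(-167252)) - d(-7*(-7)*8) = (-111548/198786 - 177538/(-167252)) - 4*(-7*(-7)*8)**2 = (-111548*1/198786 - 177538*(-1/167252)) - 4*(49*8)**2 = (-55774/99393 + 88769/83626) - 4*392**2 = 4158860693/8311839018 - 4*153664 = 4158860693/8311839018 - 1*614656 = 4158860693/8311839018 - 614656 = -5108917564587115/8311839018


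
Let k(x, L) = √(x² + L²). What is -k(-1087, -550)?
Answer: -√1484069 ≈ -1218.2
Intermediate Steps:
k(x, L) = √(L² + x²)
-k(-1087, -550) = -√((-550)² + (-1087)²) = -√(302500 + 1181569) = -√1484069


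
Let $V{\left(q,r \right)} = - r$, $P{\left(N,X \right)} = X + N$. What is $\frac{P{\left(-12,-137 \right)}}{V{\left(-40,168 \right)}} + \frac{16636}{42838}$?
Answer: $\frac{4588855}{3598392} \approx 1.2753$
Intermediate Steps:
$P{\left(N,X \right)} = N + X$
$\frac{P{\left(-12,-137 \right)}}{V{\left(-40,168 \right)}} + \frac{16636}{42838} = \frac{-12 - 137}{\left(-1\right) 168} + \frac{16636}{42838} = - \frac{149}{-168} + 16636 \cdot \frac{1}{42838} = \left(-149\right) \left(- \frac{1}{168}\right) + \frac{8318}{21419} = \frac{149}{168} + \frac{8318}{21419} = \frac{4588855}{3598392}$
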